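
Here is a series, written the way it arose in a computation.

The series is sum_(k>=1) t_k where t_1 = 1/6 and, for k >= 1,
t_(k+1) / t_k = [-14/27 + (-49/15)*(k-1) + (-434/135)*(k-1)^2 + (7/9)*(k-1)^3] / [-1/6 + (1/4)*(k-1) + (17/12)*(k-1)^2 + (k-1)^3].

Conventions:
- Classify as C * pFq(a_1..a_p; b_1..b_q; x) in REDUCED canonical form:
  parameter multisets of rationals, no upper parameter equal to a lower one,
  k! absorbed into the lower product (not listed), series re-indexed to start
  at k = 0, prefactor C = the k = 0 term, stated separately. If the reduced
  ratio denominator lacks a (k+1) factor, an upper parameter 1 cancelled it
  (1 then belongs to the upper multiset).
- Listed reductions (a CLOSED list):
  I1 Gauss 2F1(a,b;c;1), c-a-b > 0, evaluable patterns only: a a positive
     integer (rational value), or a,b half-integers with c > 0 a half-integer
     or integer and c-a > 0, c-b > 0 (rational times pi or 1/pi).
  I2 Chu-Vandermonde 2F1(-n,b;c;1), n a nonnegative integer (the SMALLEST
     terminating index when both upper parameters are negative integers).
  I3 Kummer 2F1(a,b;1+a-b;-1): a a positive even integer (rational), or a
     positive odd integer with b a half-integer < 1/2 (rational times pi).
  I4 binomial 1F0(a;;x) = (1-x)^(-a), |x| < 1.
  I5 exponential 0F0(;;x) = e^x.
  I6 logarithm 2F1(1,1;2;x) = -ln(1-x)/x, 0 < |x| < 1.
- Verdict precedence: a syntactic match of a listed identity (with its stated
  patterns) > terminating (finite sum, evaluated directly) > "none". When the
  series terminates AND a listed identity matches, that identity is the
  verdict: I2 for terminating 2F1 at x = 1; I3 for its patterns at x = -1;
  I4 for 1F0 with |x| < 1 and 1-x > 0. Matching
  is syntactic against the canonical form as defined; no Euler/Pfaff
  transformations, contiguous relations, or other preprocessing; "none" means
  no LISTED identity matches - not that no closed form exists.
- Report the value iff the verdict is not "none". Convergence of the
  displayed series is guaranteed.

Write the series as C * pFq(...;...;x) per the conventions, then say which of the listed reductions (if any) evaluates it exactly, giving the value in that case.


Reduced: x = 7/9, 2F1, upper = {-5, 1/5}, lower = {-1/4}, C = 1/6. Verdict: terminating at k = 5: the factor (-5)_k kills every later term; summing the 6 survivors is exact. Exact value: 1023961901/5535843750.

Key step: with t_0 = 1/6, cancel k + 2/3 from the displayed ratio first; then prefactor 1/6.
Consecutive-term ratio: r(k) = (7/9) * (k-5) (k+1/5) / [(k-1/4) (k+1)] ; factor over Q: parameters, x = (7/9), and C = 1/6.


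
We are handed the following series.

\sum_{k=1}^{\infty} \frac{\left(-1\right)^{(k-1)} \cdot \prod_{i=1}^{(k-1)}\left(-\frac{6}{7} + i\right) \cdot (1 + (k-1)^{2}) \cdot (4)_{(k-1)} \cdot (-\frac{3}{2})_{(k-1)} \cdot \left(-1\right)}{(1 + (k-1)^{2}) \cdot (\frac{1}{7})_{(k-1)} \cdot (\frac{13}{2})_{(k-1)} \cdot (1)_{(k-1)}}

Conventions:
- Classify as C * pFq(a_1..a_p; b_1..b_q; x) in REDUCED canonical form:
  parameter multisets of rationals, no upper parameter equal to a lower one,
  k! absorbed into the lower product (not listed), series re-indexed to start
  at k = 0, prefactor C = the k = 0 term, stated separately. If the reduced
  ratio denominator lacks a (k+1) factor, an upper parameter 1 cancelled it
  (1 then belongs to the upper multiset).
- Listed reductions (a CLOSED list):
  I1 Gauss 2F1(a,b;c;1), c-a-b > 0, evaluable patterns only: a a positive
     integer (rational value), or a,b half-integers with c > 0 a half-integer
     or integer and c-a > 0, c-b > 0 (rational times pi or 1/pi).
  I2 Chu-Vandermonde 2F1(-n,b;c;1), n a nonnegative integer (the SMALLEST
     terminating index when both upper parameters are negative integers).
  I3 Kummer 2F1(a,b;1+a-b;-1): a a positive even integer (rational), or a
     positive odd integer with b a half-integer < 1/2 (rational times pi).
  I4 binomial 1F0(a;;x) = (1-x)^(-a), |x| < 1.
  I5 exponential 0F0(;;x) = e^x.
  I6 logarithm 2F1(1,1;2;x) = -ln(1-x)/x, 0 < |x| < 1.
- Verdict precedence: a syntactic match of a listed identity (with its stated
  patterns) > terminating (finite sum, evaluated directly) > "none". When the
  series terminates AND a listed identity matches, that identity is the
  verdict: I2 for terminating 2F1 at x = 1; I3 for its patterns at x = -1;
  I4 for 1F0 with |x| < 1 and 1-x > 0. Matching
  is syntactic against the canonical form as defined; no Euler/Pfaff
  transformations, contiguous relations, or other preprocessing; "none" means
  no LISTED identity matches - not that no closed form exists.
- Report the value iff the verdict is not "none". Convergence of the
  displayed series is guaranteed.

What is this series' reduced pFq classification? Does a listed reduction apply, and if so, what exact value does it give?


With C = -1: the canonical form is 2F1(-\frac{3}{2}, 4; \frac{13}{2}; -1). Verdict: this is the Kummer evaluation I3 (x = -1; c = \frac{13}{2} equals 1+a-b for upper {-\frac{3}{2}, 4}: listed pattern). Exact value: -\frac{33}{16}.

First insight: from the first term -1: striking the common factor k^2 + 1 reduces the term (prefactor -1).
Consecutive-term ratio: r(k) = -1 * (k-\frac{3}{2}) (k+4) / [(k+\frac{13}{2}) (k+1)] - poly over poly, x = -1 from leading terms; C = -1 at k = 0.


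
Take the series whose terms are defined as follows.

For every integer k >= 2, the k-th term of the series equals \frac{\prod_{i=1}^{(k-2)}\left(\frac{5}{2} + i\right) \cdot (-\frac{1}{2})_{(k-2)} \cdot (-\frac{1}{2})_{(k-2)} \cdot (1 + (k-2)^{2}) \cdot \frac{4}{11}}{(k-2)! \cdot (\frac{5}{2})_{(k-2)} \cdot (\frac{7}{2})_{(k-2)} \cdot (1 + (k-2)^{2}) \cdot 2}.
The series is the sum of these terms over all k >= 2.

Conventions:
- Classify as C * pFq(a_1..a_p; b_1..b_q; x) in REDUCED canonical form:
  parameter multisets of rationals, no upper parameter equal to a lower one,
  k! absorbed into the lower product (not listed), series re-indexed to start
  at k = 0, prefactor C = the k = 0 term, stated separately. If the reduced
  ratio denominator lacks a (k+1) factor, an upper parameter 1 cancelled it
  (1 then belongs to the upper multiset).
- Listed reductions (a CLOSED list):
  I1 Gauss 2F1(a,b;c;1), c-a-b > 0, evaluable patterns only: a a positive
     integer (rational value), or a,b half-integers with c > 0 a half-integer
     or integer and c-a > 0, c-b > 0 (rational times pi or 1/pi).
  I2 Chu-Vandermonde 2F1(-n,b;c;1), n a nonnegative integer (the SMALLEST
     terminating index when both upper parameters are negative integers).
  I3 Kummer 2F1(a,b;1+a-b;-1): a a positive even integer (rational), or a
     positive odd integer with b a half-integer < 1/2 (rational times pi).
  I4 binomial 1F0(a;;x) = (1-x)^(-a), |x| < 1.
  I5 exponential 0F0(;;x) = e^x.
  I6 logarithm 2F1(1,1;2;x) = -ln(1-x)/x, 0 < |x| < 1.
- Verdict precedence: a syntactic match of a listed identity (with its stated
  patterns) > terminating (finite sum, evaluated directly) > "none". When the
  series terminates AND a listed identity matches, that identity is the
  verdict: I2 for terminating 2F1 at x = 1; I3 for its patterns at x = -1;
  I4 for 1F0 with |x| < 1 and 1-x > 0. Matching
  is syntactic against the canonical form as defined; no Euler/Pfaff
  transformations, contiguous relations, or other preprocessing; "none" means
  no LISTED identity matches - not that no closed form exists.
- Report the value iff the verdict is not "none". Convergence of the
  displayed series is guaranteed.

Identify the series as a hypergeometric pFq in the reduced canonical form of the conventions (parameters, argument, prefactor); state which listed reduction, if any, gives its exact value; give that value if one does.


With C = \frac{2}{11}: the canonical form is 2F1(-\frac{1}{2}, -\frac{1}{2}; \frac{5}{2}; 1). Verdict at x = 1: the half-integer Gauss pattern (I1) matches (x = 1; upper {-\frac{1}{2}, -\frac{1}{2}} half-integers, c = \frac{5}{2} in the evaluable pattern). Exact value: \frac{45}{704} \cdot \pi.

Key step: t_0 = \frac{2}{11} here, and the parameter 7/2 appears in both the upper and lower lists and cancels (alongside the other common factor).
Consecutive-term ratio: r(k) = 1 * (k-\frac{1}{2}) (k-\frac{1}{2}) / [(k+\frac{5}{2}) (k+1)] - rational in k. x = 1; t_0 = \frac{2}{11}; negate the roots.


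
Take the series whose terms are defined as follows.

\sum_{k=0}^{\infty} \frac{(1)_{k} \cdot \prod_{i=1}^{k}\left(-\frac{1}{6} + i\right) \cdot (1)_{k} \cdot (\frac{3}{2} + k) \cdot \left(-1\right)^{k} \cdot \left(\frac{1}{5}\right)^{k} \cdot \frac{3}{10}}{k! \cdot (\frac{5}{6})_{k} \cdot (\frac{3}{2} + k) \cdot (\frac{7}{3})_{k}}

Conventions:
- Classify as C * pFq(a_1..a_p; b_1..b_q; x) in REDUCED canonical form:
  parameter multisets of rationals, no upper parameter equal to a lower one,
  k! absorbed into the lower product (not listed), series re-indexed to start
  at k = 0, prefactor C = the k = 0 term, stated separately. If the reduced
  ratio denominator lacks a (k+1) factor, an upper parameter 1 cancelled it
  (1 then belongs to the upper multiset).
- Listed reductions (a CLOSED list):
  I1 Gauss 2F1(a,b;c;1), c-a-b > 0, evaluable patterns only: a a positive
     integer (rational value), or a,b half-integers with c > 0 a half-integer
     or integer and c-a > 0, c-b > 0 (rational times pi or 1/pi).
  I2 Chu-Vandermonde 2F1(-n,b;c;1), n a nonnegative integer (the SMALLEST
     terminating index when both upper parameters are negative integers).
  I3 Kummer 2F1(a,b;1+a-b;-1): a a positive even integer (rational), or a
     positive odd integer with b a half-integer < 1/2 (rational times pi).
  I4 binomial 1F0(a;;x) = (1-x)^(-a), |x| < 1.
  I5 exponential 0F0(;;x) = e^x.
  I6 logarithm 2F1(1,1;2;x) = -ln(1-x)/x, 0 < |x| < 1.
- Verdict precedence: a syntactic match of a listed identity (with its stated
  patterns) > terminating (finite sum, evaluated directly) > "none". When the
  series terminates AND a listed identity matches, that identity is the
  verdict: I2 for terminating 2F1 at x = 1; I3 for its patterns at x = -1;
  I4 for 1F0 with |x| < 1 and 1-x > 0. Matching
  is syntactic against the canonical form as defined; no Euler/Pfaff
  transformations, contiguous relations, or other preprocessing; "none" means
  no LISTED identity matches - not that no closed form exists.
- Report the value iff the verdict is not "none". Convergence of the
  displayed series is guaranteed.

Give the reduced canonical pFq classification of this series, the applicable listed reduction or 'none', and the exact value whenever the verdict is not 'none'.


Key observation: t_0 = \frac{3}{10} here, and the parameter 5/6 appears in both the upper and lower lists and cancels (alongside the other common factor).
Step ratio: r(k) = -\frac{1}{5} * (k+1) (k+1) / [(k+\frac{7}{3}) (k+1)] ; factor over Q: parameters, x = -\frac{1}{5}, and C = \frac{3}{10}.

At argument -\frac{1}{5}: a 2F1 with upper {1, 1}, lower {\frac{7}{3}}, scaled by C = \frac{3}{10}. Verdict: none - at argument -\frac{1}{5} the multisets {1, 1} ; {\frac{7}{3}} match no listed identity.


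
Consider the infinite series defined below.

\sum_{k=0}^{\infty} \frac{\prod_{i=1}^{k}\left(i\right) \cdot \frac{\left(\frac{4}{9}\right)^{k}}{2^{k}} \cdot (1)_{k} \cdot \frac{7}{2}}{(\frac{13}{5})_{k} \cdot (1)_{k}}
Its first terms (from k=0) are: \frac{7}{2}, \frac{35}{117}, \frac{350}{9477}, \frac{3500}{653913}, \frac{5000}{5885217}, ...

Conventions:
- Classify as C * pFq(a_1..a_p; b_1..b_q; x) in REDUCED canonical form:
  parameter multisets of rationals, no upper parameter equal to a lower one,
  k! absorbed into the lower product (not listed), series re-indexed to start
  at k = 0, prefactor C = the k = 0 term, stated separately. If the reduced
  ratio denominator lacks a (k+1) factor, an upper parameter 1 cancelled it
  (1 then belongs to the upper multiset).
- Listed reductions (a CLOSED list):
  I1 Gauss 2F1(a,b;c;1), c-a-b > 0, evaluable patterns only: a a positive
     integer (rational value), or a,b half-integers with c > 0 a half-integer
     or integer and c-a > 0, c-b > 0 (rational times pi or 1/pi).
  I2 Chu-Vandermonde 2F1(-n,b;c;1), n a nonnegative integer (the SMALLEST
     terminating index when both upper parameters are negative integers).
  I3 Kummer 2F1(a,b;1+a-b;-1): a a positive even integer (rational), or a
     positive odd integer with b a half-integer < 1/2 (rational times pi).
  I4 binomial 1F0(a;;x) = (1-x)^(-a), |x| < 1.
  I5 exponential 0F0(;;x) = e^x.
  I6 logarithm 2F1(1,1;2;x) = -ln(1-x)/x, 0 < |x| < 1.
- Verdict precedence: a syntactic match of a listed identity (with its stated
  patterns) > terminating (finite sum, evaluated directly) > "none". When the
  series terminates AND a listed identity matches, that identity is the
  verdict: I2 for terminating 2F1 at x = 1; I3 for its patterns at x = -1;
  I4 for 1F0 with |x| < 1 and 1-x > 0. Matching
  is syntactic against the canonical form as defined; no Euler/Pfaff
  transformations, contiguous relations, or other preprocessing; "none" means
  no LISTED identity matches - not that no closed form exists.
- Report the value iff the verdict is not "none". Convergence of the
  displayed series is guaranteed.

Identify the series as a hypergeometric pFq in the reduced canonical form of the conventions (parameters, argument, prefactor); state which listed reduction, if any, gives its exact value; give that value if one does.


Classification (C = \frac{7}{2}): 2F1 with upper {1, 1}, lower {\frac{13}{5}}, argument x = \frac{2}{9}. Verdict: none - this 2F1 at x = \frac{2}{9} matches no listed pattern, and upper {1, 1} holds no stopper.

First insight: t_0 = \frac{7}{2} here, and the two k-th powers (prefactor 7/2) combine into one argument.
Step ratio: r(k) = \frac{2}{9} * (k+1) (k+1) / [(k+\frac{13}{5}) (k+1)] - rational; roots negated = parameters, x = \frac{2}{9}, C = \frac{7}{2}.


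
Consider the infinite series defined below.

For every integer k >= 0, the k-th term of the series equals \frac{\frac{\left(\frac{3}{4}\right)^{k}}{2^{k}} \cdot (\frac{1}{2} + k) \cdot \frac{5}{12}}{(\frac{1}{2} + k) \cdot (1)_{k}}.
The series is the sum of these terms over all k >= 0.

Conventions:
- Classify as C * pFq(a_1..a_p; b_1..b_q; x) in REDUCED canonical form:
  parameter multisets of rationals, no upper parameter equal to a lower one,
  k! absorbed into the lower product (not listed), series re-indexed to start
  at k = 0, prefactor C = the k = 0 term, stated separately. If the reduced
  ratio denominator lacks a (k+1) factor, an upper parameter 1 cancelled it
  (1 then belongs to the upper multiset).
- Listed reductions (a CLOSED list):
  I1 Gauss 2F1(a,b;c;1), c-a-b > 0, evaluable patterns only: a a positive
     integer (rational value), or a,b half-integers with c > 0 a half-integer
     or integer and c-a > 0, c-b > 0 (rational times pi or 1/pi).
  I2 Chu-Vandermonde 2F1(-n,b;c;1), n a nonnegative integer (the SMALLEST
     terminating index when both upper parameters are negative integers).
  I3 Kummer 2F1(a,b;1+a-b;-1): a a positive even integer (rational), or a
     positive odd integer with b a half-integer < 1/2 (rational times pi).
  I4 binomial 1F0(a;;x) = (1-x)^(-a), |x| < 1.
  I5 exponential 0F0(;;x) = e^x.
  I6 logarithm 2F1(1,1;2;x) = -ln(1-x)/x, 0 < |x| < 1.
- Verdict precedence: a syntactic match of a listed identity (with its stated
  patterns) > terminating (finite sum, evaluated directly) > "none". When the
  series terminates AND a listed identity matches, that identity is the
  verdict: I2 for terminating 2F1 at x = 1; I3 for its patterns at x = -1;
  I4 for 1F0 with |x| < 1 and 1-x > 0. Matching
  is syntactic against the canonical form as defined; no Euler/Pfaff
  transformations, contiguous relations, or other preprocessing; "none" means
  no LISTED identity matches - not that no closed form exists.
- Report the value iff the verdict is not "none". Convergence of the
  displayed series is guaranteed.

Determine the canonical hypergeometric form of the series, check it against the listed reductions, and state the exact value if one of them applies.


x = \frac{3}{8} here; the reduced form reads 0F0, upper {-}, lower {-}, C = \frac{5}{12}. Verdict: the exponential series (I5) fires (the 0F0 exponential series at x = \frac{3}{8}). Hence: \frac{5}{12} \cdot e^{\frac{3}{8}}.

Key step: with t_0 = \frac{5}{12}, (1)_k (C = 5/12, x = 3/8) is k! itself.
Adjacent-term ratio: r(k) = \frac{3}{8} * 1 / [(k+1)] ; factor over Q: parameters, x = \frac{3}{8}, and C = \frac{5}{12}.


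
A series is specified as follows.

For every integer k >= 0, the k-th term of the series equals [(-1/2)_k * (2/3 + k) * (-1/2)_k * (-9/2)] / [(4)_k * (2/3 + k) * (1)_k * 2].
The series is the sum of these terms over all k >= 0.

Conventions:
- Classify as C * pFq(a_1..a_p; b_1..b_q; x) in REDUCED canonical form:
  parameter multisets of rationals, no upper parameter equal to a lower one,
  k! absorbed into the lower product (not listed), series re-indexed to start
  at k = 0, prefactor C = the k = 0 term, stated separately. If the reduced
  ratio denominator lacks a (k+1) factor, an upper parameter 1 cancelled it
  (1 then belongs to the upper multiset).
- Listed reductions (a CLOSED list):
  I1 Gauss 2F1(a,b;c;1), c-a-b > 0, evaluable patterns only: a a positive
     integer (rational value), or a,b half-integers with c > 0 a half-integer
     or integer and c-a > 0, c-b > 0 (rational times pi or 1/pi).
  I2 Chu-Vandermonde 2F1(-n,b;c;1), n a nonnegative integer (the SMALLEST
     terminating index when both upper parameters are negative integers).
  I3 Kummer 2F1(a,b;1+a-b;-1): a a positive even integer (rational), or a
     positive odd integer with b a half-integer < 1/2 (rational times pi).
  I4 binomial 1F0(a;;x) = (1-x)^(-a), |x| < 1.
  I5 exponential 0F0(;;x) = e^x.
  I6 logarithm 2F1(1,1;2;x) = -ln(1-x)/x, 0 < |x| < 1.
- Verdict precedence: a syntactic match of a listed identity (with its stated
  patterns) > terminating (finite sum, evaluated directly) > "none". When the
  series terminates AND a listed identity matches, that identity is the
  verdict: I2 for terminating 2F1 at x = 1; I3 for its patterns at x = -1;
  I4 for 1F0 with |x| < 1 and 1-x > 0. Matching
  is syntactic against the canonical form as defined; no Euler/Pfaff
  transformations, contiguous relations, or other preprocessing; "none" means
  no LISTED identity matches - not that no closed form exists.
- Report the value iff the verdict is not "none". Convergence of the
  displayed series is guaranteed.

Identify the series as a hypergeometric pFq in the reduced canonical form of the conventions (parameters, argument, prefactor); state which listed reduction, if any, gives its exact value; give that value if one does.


Reduced: x = 1, 2F1, upper = {-1/2, -1/2}, lower = {4}, C = -9/4. Verdict: this is the half-integer Gauss pattern (I1) (x = 1; upper {-1/2, -1/2} half-integers, c = 4 in the evaluable pattern). Exact value: (-9216/1225) / pi.

First insight: from the first term -9/4: the constant factors (prefactor -9/4) combine into one prefactor.
Term ratio: r(k) = 1 * (k-1/2) (k-1/2) / [(k+4) (k+1)] - poly over poly, x = 1 from leading terms; C = -9/4 at k = 0.


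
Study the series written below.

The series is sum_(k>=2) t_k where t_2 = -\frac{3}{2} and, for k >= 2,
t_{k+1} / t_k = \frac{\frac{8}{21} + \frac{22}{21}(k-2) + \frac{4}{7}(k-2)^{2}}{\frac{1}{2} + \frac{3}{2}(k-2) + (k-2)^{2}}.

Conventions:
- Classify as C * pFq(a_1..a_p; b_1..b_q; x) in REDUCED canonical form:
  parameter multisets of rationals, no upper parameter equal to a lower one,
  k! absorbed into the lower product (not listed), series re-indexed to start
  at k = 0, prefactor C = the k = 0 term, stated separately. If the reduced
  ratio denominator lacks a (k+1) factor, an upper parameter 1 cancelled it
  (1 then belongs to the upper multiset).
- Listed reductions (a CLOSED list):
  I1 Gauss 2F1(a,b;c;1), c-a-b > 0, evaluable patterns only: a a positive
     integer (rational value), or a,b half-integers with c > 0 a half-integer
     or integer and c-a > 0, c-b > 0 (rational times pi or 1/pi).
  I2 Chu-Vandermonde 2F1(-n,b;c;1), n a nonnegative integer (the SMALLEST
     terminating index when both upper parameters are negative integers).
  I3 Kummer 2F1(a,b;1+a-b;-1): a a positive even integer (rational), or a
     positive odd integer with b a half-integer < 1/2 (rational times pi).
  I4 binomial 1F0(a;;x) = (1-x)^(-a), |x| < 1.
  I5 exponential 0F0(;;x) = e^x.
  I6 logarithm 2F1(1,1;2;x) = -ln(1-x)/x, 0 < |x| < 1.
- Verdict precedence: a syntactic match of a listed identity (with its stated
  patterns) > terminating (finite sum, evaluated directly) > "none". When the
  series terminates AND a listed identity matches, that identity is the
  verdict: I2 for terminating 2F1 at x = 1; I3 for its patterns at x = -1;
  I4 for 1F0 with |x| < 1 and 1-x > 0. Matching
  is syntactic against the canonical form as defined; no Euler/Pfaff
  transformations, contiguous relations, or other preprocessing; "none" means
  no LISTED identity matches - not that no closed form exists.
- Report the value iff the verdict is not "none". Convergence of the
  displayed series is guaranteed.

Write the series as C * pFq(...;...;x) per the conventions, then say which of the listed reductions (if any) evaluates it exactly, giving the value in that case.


Reduced: x = \frac{4}{7}, 1F0, upper = {\frac{4}{3}}, lower = {-}, C = -\frac{3}{2}. Verdict: binomial (I4) fires (the 1F0 binomial series: exponent -4/3, x = \frac{4}{7}). Hence: \left(-\frac{3}{2}\right) \cdot \left(\frac{3}{7}\right)^{-\frac{4}{3}}.

Structural cue: t_0 = -\frac{3}{2} here, and the ratio is unreduced: k + 1/2 divides both sides (prefactor -3/2).
Ratio: r(k) = \frac{4}{7} * (k+\frac{4}{3}) / [(k+1)] - rational in k. x = \frac{4}{7}; t_0 = -\frac{3}{2}; negate the roots.


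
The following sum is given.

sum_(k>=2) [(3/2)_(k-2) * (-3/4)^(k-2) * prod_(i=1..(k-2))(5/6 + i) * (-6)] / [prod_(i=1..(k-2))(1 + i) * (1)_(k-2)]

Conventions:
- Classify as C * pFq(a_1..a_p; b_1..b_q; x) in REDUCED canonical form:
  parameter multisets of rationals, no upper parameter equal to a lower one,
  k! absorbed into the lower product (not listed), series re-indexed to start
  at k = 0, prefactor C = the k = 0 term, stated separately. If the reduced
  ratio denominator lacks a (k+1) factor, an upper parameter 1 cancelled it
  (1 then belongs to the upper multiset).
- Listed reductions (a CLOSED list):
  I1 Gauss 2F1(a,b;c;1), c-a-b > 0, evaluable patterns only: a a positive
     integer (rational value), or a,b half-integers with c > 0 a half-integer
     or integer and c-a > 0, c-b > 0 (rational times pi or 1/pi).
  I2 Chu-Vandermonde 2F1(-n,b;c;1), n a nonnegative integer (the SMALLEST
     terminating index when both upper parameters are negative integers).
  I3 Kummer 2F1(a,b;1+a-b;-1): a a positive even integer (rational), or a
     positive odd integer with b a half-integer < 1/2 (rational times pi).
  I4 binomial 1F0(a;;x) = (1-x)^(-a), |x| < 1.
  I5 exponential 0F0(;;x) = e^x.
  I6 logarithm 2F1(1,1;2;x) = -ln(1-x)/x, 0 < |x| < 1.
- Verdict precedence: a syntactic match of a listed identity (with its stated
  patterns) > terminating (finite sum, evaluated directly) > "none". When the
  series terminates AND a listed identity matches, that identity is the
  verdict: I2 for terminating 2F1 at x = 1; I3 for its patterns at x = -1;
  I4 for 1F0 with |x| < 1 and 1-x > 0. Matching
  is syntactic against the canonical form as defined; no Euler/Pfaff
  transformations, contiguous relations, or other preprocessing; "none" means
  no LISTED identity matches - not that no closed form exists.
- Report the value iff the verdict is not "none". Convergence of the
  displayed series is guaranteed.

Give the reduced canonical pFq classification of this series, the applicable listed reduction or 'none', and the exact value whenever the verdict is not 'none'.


With C = -6: the canonical form is 2F1(3/2, 11/6; 2; -3/4). Verdict: none here - no I1-I6 shape fits x = -3/4 with lower {2}.

The tell: t_0 being -6, (1)_k (C = -6) is k! itself.
Consecutive-term ratio: r(k) = (-3/4) * (k+3/2) (k+11/6) / [(k+2) (k+1)] ; factor over Q: parameters, x = (-3/4), and C = -6.


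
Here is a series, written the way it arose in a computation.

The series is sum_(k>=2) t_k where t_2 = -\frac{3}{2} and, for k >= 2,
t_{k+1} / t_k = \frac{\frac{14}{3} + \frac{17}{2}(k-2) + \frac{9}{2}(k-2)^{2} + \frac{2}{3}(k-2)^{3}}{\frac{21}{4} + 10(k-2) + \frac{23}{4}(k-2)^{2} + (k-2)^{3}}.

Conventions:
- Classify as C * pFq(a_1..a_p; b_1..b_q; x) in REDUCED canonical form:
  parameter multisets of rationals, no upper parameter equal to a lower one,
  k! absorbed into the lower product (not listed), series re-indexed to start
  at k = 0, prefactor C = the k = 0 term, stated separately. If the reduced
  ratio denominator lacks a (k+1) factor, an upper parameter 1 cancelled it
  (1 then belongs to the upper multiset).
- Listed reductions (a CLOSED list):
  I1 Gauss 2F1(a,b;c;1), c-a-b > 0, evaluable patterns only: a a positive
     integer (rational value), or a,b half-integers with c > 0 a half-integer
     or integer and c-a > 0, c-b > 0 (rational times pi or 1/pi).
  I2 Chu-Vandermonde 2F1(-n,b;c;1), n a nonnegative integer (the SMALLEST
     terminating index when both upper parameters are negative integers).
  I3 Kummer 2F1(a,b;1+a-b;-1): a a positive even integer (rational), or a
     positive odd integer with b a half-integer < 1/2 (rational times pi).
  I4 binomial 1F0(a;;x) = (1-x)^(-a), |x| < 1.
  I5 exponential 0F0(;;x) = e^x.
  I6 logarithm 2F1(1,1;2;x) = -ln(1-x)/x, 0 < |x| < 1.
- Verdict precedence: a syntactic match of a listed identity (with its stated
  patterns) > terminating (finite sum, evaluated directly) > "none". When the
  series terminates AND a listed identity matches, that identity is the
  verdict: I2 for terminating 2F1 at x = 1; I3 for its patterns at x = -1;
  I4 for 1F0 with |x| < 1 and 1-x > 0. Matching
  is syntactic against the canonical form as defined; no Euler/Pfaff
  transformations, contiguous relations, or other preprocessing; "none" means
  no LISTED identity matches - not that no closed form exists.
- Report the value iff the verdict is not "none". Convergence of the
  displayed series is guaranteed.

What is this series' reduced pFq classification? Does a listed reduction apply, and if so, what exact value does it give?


x = \frac{2}{3} here; the reduced form reads 2F1, upper {1, 4}, lower {3}, C = -\frac{3}{2}. Verdict: none - at argument \frac{2}{3} the multisets {1, 4} ; {3} match no listed identity.

The tell: x = \frac{2}{3} and the parameter 7/4 appears in both the upper and lower lists and cancels.
Consecutive-term ratio: r(k) = \frac{2}{3} * (k+1) (k+4) / [(k+3) (k+1)] - poly over poly, x = \frac{2}{3} from leading terms; C = -\frac{3}{2} at k = 0.


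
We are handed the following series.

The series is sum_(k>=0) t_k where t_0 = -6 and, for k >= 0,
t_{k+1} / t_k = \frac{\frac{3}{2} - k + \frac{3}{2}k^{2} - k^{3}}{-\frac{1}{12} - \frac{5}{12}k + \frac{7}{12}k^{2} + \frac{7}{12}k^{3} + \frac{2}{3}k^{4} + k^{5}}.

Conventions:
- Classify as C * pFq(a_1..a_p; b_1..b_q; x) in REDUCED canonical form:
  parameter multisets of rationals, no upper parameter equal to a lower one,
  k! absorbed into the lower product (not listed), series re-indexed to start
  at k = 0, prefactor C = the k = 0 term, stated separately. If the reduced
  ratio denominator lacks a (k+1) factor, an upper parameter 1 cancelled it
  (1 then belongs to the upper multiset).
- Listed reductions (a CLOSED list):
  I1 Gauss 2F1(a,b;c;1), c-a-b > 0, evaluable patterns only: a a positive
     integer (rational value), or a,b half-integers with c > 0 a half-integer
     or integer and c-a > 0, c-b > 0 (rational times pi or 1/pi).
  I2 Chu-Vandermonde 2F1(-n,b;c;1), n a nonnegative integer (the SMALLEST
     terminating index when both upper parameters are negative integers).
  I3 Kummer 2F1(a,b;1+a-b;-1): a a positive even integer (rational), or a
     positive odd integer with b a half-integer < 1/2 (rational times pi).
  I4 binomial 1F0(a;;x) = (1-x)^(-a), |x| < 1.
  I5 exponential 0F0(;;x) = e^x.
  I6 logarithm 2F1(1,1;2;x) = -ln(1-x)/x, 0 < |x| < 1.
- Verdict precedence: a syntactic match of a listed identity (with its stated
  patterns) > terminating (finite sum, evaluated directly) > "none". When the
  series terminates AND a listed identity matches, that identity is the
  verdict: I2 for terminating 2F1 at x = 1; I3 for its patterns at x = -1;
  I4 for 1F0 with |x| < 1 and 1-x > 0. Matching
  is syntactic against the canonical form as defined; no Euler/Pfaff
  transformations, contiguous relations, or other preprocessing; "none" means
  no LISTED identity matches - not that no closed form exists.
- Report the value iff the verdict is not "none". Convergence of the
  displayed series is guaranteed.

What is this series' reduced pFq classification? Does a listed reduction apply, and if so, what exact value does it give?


At argument -1: a 1F2 with upper {-\frac{3}{2}}, lower {-\frac{1}{2}, \frac{1}{6}}, scaled by C = -6. Verdict: none - at argument -1 the multisets {-\frac{3}{2}} ; {-\frac{1}{2}, \frac{1}{6}} match no listed identity.

The tell: with t_0 = -6, the expanded ratio factors over Q; C = -6, roots give parameters.
Adjacent-term ratio: r(k) = -1 * (k-\frac{3}{2}) / [(k-\frac{1}{2}) (k+\frac{1}{6}) (k+1)] ; factor over Q: parameters, x = -1, and C = -6.


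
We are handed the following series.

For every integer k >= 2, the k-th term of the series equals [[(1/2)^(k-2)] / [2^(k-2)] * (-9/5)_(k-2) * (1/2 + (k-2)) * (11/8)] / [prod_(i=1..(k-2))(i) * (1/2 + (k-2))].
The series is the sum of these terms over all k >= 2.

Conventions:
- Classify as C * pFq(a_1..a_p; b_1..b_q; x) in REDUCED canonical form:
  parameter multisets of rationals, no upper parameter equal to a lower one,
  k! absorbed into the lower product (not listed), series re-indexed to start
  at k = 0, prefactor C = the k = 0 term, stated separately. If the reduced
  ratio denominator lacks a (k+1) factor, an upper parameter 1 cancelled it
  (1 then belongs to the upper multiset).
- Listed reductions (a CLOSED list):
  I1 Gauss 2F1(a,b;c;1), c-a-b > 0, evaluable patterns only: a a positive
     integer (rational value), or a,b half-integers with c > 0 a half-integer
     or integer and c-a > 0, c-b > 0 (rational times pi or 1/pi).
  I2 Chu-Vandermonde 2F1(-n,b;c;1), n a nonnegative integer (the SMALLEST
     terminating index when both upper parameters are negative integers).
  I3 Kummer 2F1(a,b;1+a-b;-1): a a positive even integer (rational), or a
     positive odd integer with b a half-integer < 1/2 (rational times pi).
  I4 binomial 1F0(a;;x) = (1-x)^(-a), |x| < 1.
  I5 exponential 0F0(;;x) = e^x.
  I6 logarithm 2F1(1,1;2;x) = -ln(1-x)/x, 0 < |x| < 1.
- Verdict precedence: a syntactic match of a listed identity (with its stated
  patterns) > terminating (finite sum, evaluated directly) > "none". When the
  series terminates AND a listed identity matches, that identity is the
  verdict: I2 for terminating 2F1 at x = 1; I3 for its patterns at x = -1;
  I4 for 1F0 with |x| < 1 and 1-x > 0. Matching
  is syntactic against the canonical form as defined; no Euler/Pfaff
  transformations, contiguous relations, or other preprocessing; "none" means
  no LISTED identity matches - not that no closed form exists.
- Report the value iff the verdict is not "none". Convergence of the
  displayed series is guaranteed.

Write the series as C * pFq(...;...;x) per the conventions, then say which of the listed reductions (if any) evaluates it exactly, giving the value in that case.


The series (x = 1/4) is 1F0: upper {-9/5}, lower {-}, prefactor 11/8. Verdict: binomial (I4) fires (the 1F0 binomial series: exponent 9/5, x = 1/4). Its exact value is (11/8) * (3/4)^(9/5).

Structural cue: from the first term 11/8: k + 1/2 divides numerator and denominator alike; C = 11/8, x = 1/4 after cancelling.
Adjacent-term ratio: r(k) = (1/4) * (k-9/5) / [(k+1)] - rational; roots negated = parameters, x = (1/4), C = 11/8.


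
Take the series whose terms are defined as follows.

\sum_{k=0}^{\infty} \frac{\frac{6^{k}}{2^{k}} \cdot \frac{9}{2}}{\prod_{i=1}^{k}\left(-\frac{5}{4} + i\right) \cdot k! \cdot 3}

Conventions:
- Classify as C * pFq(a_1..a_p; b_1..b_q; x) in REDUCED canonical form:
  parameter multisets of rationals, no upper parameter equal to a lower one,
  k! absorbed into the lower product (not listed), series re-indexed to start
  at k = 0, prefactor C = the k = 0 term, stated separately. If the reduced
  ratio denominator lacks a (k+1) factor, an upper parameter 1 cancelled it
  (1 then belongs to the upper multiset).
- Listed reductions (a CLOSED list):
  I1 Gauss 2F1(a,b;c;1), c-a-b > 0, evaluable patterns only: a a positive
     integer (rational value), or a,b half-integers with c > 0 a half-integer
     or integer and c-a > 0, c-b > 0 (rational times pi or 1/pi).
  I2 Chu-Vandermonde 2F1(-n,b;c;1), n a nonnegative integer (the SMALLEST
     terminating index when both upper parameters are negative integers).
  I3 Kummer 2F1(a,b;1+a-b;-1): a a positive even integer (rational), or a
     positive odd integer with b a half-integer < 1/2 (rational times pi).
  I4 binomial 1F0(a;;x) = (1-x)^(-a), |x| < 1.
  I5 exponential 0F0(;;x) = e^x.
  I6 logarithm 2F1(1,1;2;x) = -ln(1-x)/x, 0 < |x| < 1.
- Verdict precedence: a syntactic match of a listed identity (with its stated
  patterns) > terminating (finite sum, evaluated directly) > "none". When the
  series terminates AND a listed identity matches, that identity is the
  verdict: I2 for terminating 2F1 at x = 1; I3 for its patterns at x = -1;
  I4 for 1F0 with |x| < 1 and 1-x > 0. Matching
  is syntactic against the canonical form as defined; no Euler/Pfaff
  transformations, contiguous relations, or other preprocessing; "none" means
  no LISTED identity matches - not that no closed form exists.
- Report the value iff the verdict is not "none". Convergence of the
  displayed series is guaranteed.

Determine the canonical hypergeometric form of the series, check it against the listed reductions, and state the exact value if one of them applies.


Structural cue: t_0 being \frac{3}{2}, the constant factors (C = 3/2) combine into one prefactor.
Step ratio: r(k) = 3 * 1 / [(k-\frac{1}{4}) (k+1)] - rational in k. x = 3; t_0 = \frac{3}{2}; negate the roots.

x = 3 here; the reduced form reads 0F1, upper {-}, lower {-\frac{1}{4}}, C = \frac{3}{2}. Verdict: none. No listed pattern accepts 0F1(-; -\frac{1}{4}; 3).


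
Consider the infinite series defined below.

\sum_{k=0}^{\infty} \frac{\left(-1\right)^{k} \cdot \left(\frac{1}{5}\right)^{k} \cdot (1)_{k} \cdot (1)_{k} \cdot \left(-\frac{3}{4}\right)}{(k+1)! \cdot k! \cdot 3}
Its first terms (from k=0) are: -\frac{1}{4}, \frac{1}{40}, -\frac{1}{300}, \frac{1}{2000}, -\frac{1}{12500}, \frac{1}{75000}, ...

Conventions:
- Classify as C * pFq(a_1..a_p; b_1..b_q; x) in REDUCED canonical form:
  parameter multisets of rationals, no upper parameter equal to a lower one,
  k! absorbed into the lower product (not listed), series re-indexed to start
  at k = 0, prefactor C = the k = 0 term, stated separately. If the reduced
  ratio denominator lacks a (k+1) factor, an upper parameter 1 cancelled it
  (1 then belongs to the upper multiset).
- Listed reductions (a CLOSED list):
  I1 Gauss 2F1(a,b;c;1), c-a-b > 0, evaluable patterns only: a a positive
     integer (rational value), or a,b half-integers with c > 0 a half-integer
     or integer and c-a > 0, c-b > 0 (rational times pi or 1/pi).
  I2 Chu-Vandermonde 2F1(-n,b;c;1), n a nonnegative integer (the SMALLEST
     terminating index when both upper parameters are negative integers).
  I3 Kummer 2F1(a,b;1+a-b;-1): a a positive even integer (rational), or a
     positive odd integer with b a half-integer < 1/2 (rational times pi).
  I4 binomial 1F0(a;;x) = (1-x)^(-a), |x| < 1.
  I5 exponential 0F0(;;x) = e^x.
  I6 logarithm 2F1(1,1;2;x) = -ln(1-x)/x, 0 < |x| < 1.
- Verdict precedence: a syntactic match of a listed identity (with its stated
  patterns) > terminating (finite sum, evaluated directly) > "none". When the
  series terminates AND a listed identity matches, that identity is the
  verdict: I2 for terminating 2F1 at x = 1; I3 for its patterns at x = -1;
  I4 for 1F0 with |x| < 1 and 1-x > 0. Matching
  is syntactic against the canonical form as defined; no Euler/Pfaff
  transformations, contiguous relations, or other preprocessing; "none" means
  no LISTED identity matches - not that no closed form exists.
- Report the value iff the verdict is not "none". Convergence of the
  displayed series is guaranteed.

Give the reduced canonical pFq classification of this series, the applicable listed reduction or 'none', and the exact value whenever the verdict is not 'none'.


Key step: t_0 being -\frac{1}{4}, the denominator's factorial ratio (C = -1/4, x = -1/5) is a lower Pochhammer.
Step ratio: r(k) = -\frac{1}{5} * (k+1) (k+1) / [(k+2) (k+1)] ; factor over Q: parameters, x = -\frac{1}{5}, and C = -\frac{1}{4}.

This is -\frac{1}{4} * 2F1(1, 1; 2; -\frac{1}{5}) in reduced canonical form. Verdict: logarithm (I6) applies (the logarithm: parameters (1,1;2), x = -\frac{1}{5}). Value: \left(-\frac{5}{4}\right) \cdot \ln\left(\frac{6}{5}\right).


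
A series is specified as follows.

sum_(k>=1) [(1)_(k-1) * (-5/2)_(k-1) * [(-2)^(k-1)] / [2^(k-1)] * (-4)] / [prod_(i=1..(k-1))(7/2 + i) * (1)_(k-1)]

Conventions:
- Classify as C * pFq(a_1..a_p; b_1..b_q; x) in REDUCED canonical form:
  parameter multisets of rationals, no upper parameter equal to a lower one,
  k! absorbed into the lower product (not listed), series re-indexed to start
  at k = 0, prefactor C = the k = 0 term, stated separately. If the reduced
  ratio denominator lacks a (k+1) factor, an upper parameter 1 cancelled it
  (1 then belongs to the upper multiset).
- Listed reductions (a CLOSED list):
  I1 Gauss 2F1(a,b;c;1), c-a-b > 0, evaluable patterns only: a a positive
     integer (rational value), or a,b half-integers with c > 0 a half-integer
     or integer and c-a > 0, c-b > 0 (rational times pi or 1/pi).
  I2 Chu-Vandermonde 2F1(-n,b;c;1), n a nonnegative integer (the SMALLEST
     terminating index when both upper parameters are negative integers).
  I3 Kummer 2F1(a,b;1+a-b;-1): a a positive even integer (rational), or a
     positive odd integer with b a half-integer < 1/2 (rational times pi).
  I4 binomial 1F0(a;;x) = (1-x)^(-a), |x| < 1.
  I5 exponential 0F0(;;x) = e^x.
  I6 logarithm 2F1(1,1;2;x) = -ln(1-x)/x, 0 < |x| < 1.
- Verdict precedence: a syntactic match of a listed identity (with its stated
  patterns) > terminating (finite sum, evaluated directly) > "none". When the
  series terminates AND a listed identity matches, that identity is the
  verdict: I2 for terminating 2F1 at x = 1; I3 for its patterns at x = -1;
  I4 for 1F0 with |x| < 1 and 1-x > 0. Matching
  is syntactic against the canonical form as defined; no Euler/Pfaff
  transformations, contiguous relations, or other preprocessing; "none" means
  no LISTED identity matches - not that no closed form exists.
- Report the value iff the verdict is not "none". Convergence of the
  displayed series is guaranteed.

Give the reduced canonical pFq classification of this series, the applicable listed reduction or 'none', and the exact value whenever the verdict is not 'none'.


x = -1 here; the reduced form reads 2F1, upper {-5/2, 1}, lower {9/2}, C = -4. Verdict (x = -1): the Kummer evaluation I3 applies (x = -1; c = 9/2 equals 1+a-b for upper {-5/2, 1}: listed pattern). Hence: (-35/16) * pi.

Key observation: t_0 = -4 here, and the lower running product (C = -4, x = -1) is a rising factorial.
Step ratio: r(k) = (-1) * (k-5/2) (k+1) / [(k+9/2) (k+1)] - rational; roots negated = parameters, x = (-1), C = -4.


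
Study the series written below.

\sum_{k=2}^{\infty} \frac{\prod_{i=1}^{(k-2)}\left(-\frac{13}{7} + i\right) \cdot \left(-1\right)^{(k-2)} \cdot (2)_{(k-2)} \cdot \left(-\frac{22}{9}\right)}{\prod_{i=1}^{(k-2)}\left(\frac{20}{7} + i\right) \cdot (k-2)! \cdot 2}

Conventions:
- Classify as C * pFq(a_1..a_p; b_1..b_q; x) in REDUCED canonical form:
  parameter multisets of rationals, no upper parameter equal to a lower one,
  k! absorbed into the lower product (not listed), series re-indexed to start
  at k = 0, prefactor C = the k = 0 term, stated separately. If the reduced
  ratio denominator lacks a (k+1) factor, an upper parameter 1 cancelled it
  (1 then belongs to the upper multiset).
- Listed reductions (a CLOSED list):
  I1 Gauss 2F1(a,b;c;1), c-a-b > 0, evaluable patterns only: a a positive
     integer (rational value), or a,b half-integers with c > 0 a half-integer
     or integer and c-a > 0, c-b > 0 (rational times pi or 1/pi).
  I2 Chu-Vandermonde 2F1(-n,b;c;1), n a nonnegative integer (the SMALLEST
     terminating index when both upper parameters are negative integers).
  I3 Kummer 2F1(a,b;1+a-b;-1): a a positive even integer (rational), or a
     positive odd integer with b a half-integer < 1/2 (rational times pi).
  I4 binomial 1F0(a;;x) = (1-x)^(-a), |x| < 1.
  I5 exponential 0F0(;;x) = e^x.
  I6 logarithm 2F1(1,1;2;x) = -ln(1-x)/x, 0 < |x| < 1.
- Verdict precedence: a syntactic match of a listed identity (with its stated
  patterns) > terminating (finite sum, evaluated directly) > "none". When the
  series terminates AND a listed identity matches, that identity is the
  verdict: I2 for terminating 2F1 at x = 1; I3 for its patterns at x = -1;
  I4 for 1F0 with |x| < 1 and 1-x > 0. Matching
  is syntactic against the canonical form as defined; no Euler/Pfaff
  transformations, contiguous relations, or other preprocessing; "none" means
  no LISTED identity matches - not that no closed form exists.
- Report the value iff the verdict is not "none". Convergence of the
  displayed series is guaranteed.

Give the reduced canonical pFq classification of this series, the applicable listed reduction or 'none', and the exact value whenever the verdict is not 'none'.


Reduced: x = -1, 2F1, upper = {-\frac{6}{7}, 2}, lower = {\frac{27}{7}}, C = -\frac{11}{9}. Verdict: Kummer's theorem (I3) fires (x = -1; c = \frac{27}{7} equals 1+a-b for upper {-\frac{6}{7}, 2}: listed pattern). Exact value: -\frac{110}{63}.

First insight: with t_0 = -\frac{11}{9}, the lower running product (C = -11/9) is a rising factorial.
Consecutive-term ratio: r(k) = -1 * (k-\frac{6}{7}) (k+2) / [(k+\frac{27}{7}) (k+1)] - rational in k. x = -1; t_0 = -\frac{11}{9}; negate the roots.
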